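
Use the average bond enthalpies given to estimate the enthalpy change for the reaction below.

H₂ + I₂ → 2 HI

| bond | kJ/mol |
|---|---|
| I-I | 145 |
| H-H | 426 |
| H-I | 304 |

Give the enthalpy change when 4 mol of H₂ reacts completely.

ΔH = −148 kJ

Bonds broken (reactants):
  H-H: 1 × 426 = 426
  I-I: 1 × 145 = 145
  Σ(broken) = 571 kJ
Bonds formed (products):
  H-I: 2 × 304 = 608
  Σ(formed) = 608 kJ
ΔH = Σ(broken) − Σ(formed) = 571 − 608 = −37 kJ
For 4× the reaction as written: 4 × (−37) = −148 kJ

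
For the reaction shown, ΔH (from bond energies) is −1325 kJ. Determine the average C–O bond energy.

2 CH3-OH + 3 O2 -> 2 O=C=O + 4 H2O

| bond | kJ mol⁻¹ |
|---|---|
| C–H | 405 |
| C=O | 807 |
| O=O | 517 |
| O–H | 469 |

D(C–O) ≈ 368 kJ/mol

Let D be the C–O bond energy.
Σ(broken) = 6×405 + 2×D + 2×469 + 3×517 = 4919 + 2D
Σ(formed) = 4×807 + 8×469 = 6980
ΔH = Σ(broken) − Σ(formed) = (4919 + 2D) − (6980) = −2061 + 2D
Setting this equal to −1325 kJ gives 2D = 736, so D = 368 kJ/mol.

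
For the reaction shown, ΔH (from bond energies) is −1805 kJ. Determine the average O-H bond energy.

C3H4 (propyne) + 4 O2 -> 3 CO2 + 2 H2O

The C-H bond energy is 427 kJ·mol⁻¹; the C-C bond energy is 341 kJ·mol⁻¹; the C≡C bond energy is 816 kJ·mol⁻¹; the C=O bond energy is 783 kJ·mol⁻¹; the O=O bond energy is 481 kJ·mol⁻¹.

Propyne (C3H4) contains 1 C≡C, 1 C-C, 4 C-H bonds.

D(O-H) ≈ 474 kJ/mol

Let D be the O-H bond energy.
Σ(broken) = 1×816 + 1×341 + 4×427 + 4×481 = 4789
Σ(formed) = 6×783 + 4×D = 4698 + 4D
ΔH = Σ(broken) − Σ(formed) = (4789) − (4698 + 4D) = +91 − 4D
Setting this equal to −1805 kJ gives 4D = 1896, so D = 474 kJ/mol.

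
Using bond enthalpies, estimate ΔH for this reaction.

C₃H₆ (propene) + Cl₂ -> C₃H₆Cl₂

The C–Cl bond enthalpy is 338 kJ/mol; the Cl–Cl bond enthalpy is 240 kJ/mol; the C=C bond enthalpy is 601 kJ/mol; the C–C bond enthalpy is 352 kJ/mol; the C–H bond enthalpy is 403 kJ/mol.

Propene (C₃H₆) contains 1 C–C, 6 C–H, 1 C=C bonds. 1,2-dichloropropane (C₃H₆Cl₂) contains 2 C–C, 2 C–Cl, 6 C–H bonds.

Bonds broken (reactants):
  C–C: 1 × 352 = 352
  C–H: 6 × 403 = 2418
  C=C: 1 × 601 = 601
  Cl–Cl: 1 × 240 = 240
  Σ(broken) = 3611 kJ
Bonds formed (products):
  C–C: 2 × 352 = 704
  C–Cl: 2 × 338 = 676
  C–H: 6 × 403 = 2418
  Σ(formed) = 3798 kJ
ΔH = Σ(broken) − Σ(formed) = 3611 − 3798 = −187 kJ

ΔH ≈ −187 kJ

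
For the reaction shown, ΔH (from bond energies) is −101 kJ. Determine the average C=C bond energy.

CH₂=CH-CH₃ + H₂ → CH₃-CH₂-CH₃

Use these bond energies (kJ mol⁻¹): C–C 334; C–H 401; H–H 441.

Let D be the C=C bond energy.
Σ(broken) = 1×334 + 6×401 + 1×D + 1×441 = 3181 + D
Σ(formed) = 2×334 + 8×401 = 3876
ΔH = Σ(broken) − Σ(formed) = (3181 + D) − (3876) = −695 + D
Setting this equal to −101 kJ gives D = 594 kJ/mol.

D(C=C) ≈ 594 kJ/mol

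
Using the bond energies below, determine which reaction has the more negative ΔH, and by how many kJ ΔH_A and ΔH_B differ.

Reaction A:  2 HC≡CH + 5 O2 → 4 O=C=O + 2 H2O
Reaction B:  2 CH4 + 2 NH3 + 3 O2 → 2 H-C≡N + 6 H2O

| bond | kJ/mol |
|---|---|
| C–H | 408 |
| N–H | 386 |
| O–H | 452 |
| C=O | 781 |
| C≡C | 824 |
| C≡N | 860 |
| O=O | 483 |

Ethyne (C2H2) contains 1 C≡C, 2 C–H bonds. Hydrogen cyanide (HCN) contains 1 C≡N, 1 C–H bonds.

Reaction A, by 1430 kJ

Reaction A:
  Bonds broken (reactants):
    C≡C: 2 × 824 = 1648
    C–H: 4 × 408 = 1632
    O=O: 5 × 483 = 2415
    Σ(broken) = 5695 kJ
  Bonds formed (products):
    C=O: 8 × 781 = 6248
    O–H: 4 × 452 = 1808
    Σ(formed) = 8056 kJ
  ΔH_A = 5695 − 8056 = −2361 kJ
Reaction B:
  Bonds broken (reactants):
    C–H: 8 × 408 = 3264
    N–H: 6 × 386 = 2316
    O=O: 3 × 483 = 1449
    Σ(broken) = 7029 kJ
  Bonds formed (products):
    C≡N: 2 × 860 = 1720
    C–H: 2 × 408 = 816
    O–H: 12 × 452 = 5424
    Σ(formed) = 7960 kJ
  ΔH_B = 7029 − 7960 = −931 kJ
ΔH_A − ΔH_B = −1430 kJ, so reaction A has the more negative ΔH; |ΔH_A − ΔH_B| = 1430 kJ.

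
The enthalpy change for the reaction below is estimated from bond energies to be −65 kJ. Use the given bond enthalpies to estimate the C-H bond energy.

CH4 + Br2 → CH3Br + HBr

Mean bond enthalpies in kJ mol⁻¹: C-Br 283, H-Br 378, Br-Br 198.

D(C-H) ≈ 398 kJ/mol

Let D be the C-H bond energy.
Σ(broken) = 1×198 + 4×D = 198 + 4D
Σ(formed) = 1×283 + 3×D + 1×378 = 661 + 3D
ΔH = Σ(broken) − Σ(formed) = (198 + 4D) − (661 + 3D) = −463 + D
Setting this equal to −65 kJ gives D = 398 kJ/mol.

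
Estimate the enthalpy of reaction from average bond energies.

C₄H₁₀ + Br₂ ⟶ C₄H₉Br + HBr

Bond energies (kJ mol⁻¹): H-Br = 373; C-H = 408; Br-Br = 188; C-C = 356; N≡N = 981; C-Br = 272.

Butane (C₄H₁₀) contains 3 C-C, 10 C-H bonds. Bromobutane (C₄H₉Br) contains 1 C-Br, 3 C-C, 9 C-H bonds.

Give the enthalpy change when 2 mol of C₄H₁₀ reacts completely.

Bonds broken (reactants):
  Br-Br: 1 × 188 = 188
  C-C: 3 × 356 = 1068
  C-H: 10 × 408 = 4080
  Σ(broken) = 5336 kJ
Bonds formed (products):
  C-Br: 1 × 272 = 272
  C-C: 3 × 356 = 1068
  C-H: 9 × 408 = 3672
  H-Br: 1 × 373 = 373
  Σ(formed) = 5385 kJ
ΔH = Σ(broken) − Σ(formed) = 5336 − 5385 = −49 kJ
For 2× the reaction as written: 2 × (−49) = −98 kJ

ΔH = −98 kJ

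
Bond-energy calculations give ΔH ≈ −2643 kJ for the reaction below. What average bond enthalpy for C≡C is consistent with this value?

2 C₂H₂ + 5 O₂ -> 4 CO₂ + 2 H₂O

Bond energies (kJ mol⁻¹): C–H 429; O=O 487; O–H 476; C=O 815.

Let D be the C≡C bond energy.
Σ(broken) = 2×D + 4×429 + 5×487 = 4151 + 2D
Σ(formed) = 8×815 + 4×476 = 8424
ΔH = Σ(broken) − Σ(formed) = (4151 + 2D) − (8424) = −4273 + 2D
Setting this equal to −2643 kJ gives 2D = 1630, so D = 815 kJ/mol.

D(C≡C) ≈ 815 kJ/mol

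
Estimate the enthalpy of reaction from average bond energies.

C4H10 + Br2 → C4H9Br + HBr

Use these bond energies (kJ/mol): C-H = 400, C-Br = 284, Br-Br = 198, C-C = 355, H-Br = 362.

ΔH ≈ −48 kJ

Bonds broken (reactants):
  Br-Br: 1 × 198 = 198
  C-C: 3 × 355 = 1065
  C-H: 10 × 400 = 4000
  Σ(broken) = 5263 kJ
Bonds formed (products):
  C-Br: 1 × 284 = 284
  C-C: 3 × 355 = 1065
  C-H: 9 × 400 = 3600
  H-Br: 1 × 362 = 362
  Σ(formed) = 5311 kJ
ΔH = Σ(broken) − Σ(formed) = 5263 − 5311 = −48 kJ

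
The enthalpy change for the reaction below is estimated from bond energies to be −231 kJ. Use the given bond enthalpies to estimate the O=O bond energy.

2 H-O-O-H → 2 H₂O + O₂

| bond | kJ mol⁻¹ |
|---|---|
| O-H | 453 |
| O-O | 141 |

D(O=O) ≈ 513 kJ/mol

Let D be the O=O bond energy.
Σ(broken) = 4×453 + 2×141 = 2094
Σ(formed) = 4×453 + 1×D = 1812 + D
ΔH = Σ(broken) − Σ(formed) = (2094) − (1812 + D) = +282 − D
Setting this equal to −231 kJ gives D = 513 kJ/mol.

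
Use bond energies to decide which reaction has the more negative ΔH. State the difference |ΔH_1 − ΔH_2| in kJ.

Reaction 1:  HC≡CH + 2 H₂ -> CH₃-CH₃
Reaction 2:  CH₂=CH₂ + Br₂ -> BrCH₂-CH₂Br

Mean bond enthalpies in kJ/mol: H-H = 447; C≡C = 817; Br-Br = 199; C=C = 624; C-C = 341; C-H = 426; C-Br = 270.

Reaction 1:
  Bonds broken (reactants):
    C≡C: 1 × 817 = 817
    C-H: 2 × 426 = 852
    H-H: 2 × 447 = 894
    Σ(broken) = 2563 kJ
  Bonds formed (products):
    C-C: 1 × 341 = 341
    C-H: 6 × 426 = 2556
    Σ(formed) = 2897 kJ
  ΔH_1 = 2563 − 2897 = −334 kJ
Reaction 2:
  Bonds broken (reactants):
    Br-Br: 1 × 199 = 199
    C-H: 4 × 426 = 1704
    C=C: 1 × 624 = 624
    Σ(broken) = 2527 kJ
  Bonds formed (products):
    C-Br: 2 × 270 = 540
    C-C: 1 × 341 = 341
    C-H: 4 × 426 = 1704
    Σ(formed) = 2585 kJ
  ΔH_2 = 2527 − 2585 = −58 kJ
ΔH_1 − ΔH_2 = −276 kJ, so reaction 1 has the more negative ΔH; |ΔH_1 − ΔH_2| = 276 kJ.

Reaction 1, by 276 kJ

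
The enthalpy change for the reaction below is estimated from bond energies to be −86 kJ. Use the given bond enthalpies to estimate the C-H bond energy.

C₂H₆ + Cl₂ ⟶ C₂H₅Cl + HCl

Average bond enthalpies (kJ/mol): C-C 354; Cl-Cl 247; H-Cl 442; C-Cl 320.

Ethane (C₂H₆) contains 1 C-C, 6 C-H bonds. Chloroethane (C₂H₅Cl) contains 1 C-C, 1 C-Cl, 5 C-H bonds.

D(C-H) ≈ 429 kJ/mol

Let D be the C-H bond energy.
Σ(broken) = 1×354 + 6×D + 1×247 = 601 + 6D
Σ(formed) = 1×354 + 1×320 + 5×D + 1×442 = 1116 + 5D
ΔH = Σ(broken) − Σ(formed) = (601 + 6D) − (1116 + 5D) = −515 + D
Setting this equal to −86 kJ gives D = 429 kJ/mol.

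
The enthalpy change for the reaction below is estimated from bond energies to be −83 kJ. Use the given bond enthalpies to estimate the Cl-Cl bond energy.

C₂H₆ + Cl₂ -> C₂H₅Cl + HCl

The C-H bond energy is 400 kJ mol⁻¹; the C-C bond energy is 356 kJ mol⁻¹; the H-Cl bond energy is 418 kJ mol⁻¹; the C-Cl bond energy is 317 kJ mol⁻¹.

D(Cl-Cl) ≈ 252 kJ/mol

Let D be the Cl-Cl bond energy.
Σ(broken) = 1×356 + 6×400 + 1×D = 2756 + D
Σ(formed) = 1×356 + 1×317 + 5×400 + 1×418 = 3091
ΔH = Σ(broken) − Σ(formed) = (2756 + D) − (3091) = −335 + D
Setting this equal to −83 kJ gives D = 252 kJ/mol.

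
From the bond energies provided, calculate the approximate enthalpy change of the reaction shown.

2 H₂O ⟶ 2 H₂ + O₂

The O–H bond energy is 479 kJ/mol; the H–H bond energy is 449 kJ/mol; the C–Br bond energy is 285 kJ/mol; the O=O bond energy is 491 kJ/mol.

ΔH ≈ +527 kJ

Bonds broken (reactants):
  O–H: 4 × 479 = 1916
  Σ(broken) = 1916 kJ
Bonds formed (products):
  H–H: 2 × 449 = 898
  O=O: 1 × 491 = 491
  Σ(formed) = 1389 kJ
ΔH = Σ(broken) − Σ(formed) = 1916 − 1389 = +527 kJ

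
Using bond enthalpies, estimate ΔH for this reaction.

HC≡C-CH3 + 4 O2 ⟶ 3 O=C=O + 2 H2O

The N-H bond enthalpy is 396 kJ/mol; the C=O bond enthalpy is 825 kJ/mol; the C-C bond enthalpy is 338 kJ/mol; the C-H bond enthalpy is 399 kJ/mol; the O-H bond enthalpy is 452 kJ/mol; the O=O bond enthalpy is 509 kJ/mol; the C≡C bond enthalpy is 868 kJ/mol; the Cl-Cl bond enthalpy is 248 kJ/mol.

Bonds broken (reactants):
  C≡C: 1 × 868 = 868
  C-C: 1 × 338 = 338
  C-H: 4 × 399 = 1596
  O=O: 4 × 509 = 2036
  Σ(broken) = 4838 kJ
Bonds formed (products):
  C=O: 6 × 825 = 4950
  O-H: 4 × 452 = 1808
  Σ(formed) = 6758 kJ
ΔH = Σ(broken) − Σ(formed) = 4838 − 6758 = −1920 kJ

ΔH ≈ −1920 kJ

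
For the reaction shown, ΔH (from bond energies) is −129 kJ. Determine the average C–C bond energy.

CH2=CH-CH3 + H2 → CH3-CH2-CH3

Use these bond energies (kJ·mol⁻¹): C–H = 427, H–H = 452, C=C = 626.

Let D be the C–C bond energy.
Σ(broken) = 1×D + 6×427 + 1×626 + 1×452 = 3640 + D
Σ(formed) = 2×D + 8×427 = 3416 + 2D
ΔH = Σ(broken) − Σ(formed) = (3640 + D) − (3416 + 2D) = +224 − D
Setting this equal to −129 kJ gives D = 353 kJ/mol.

D(C–C) ≈ 353 kJ/mol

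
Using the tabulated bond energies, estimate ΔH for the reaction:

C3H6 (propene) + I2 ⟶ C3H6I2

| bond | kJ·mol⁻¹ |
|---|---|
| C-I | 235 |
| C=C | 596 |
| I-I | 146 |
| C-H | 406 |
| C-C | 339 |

ΔH ≈ −67 kJ

Bonds broken (reactants):
  C-C: 1 × 339 = 339
  C-H: 6 × 406 = 2436
  C=C: 1 × 596 = 596
  I-I: 1 × 146 = 146
  Σ(broken) = 3517 kJ
Bonds formed (products):
  C-C: 2 × 339 = 678
  C-H: 6 × 406 = 2436
  C-I: 2 × 235 = 470
  Σ(formed) = 3584 kJ
ΔH = Σ(broken) − Σ(formed) = 3517 − 3584 = −67 kJ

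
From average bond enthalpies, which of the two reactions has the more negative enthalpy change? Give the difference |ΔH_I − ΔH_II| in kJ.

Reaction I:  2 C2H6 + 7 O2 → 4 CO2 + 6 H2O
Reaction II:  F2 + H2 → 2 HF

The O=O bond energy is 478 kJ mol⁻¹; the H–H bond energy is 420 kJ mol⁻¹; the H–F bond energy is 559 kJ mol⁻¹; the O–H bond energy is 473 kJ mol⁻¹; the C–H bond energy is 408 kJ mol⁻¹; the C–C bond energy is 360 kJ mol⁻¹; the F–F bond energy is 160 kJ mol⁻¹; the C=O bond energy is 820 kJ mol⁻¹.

Reaction I, by 2736 kJ

Reaction I:
  Bonds broken (reactants):
    C–C: 2 × 360 = 720
    C–H: 12 × 408 = 4896
    O=O: 7 × 478 = 3346
    Σ(broken) = 8962 kJ
  Bonds formed (products):
    C=O: 8 × 820 = 6560
    O–H: 12 × 473 = 5676
    Σ(formed) = 12236 kJ
  ΔH_I = 8962 − 12236 = −3274 kJ
Reaction II:
  Bonds broken (reactants):
    F–F: 1 × 160 = 160
    H–H: 1 × 420 = 420
    Σ(broken) = 580 kJ
  Bonds formed (products):
    H–F: 2 × 559 = 1118
    Σ(formed) = 1118 kJ
  ΔH_II = 580 − 1118 = −538 kJ
ΔH_I − ΔH_II = −2736 kJ, so reaction I has the more negative ΔH; |ΔH_I − ΔH_II| = 2736 kJ.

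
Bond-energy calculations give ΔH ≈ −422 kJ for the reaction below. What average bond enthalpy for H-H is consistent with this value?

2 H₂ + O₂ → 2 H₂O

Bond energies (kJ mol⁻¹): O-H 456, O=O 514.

D(H-H) ≈ 444 kJ/mol

Let D be the H-H bond energy.
Σ(broken) = 2×D + 1×514 = 514 + 2D
Σ(formed) = 4×456 = 1824
ΔH = Σ(broken) − Σ(formed) = (514 + 2D) − (1824) = −1310 + 2D
Setting this equal to −422 kJ gives 2D = 888, so D = 444 kJ/mol.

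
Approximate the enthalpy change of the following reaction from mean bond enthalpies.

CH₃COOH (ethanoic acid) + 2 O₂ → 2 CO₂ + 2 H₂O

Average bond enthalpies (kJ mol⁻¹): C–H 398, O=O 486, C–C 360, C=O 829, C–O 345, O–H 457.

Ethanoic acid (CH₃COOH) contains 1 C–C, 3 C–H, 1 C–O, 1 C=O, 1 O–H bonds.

Bonds broken (reactants):
  C–C: 1 × 360 = 360
  C–H: 3 × 398 = 1194
  C–O: 1 × 345 = 345
  C=O: 1 × 829 = 829
  O–H: 1 × 457 = 457
  O=O: 2 × 486 = 972
  Σ(broken) = 4157 kJ
Bonds formed (products):
  C=O: 4 × 829 = 3316
  O–H: 4 × 457 = 1828
  Σ(formed) = 5144 kJ
ΔH = Σ(broken) − Σ(formed) = 4157 − 5144 = −987 kJ

ΔH ≈ −987 kJ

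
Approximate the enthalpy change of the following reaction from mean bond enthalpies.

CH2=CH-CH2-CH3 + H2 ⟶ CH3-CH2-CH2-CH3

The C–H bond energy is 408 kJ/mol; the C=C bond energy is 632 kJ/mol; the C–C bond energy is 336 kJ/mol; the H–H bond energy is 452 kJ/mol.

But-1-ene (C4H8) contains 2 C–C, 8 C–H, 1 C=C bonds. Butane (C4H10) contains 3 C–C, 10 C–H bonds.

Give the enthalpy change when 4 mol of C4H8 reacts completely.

Bonds broken (reactants):
  C–C: 2 × 336 = 672
  C–H: 8 × 408 = 3264
  C=C: 1 × 632 = 632
  H–H: 1 × 452 = 452
  Σ(broken) = 5020 kJ
Bonds formed (products):
  C–C: 3 × 336 = 1008
  C–H: 10 × 408 = 4080
  Σ(formed) = 5088 kJ
ΔH = Σ(broken) − Σ(formed) = 5020 − 5088 = −68 kJ
For 4× the reaction as written: 4 × (−68) = −272 kJ

ΔH = −272 kJ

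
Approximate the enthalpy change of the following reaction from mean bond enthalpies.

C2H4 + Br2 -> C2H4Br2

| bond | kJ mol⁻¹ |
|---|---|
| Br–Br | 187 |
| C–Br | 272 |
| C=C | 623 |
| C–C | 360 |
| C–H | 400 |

Bonds broken (reactants):
  Br–Br: 1 × 187 = 187
  C–H: 4 × 400 = 1600
  C=C: 1 × 623 = 623
  Σ(broken) = 2410 kJ
Bonds formed (products):
  C–Br: 2 × 272 = 544
  C–C: 1 × 360 = 360
  C–H: 4 × 400 = 1600
  Σ(formed) = 2504 kJ
ΔH = Σ(broken) − Σ(formed) = 2410 − 2504 = −94 kJ

ΔH ≈ −94 kJ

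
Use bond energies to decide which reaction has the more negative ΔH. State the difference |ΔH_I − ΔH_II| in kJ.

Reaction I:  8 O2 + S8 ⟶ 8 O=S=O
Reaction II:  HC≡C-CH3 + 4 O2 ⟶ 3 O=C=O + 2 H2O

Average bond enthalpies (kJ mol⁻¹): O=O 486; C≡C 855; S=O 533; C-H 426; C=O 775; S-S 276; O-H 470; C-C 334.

Reaction I:
  Bonds broken (reactants):
    O=O: 8 × 486 = 3888
    S-S: 8 × 276 = 2208
    Σ(broken) = 6096 kJ
  Bonds formed (products):
    S=O: 16 × 533 = 8528
    Σ(formed) = 8528 kJ
  ΔH_I = 6096 − 8528 = −2432 kJ
Reaction II:
  Bonds broken (reactants):
    C≡C: 1 × 855 = 855
    C-C: 1 × 334 = 334
    C-H: 4 × 426 = 1704
    O=O: 4 × 486 = 1944
    Σ(broken) = 4837 kJ
  Bonds formed (products):
    C=O: 6 × 775 = 4650
    O-H: 4 × 470 = 1880
    Σ(formed) = 6530 kJ
  ΔH_II = 4837 − 6530 = −1693 kJ
ΔH_I − ΔH_II = −739 kJ, so reaction I has the more negative ΔH; |ΔH_I − ΔH_II| = 739 kJ.

Reaction I, by 739 kJ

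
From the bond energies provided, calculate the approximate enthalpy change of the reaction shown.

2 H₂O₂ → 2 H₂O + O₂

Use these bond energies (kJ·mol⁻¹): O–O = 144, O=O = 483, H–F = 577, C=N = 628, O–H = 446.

Bonds broken (reactants):
  O–H: 4 × 446 = 1784
  O–O: 2 × 144 = 288
  Σ(broken) = 2072 kJ
Bonds formed (products):
  O–H: 4 × 446 = 1784
  O=O: 1 × 483 = 483
  Σ(formed) = 2267 kJ
ΔH = Σ(broken) − Σ(formed) = 2072 − 2267 = −195 kJ

ΔH ≈ −195 kJ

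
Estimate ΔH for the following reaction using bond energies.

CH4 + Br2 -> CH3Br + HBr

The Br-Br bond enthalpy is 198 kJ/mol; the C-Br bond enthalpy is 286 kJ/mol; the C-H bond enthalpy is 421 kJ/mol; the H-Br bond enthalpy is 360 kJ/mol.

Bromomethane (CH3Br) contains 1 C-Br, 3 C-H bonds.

Bonds broken (reactants):
  Br-Br: 1 × 198 = 198
  C-H: 4 × 421 = 1684
  Σ(broken) = 1882 kJ
Bonds formed (products):
  C-Br: 1 × 286 = 286
  C-H: 3 × 421 = 1263
  H-Br: 1 × 360 = 360
  Σ(formed) = 1909 kJ
ΔH = Σ(broken) − Σ(formed) = 1882 − 1909 = −27 kJ

ΔH ≈ −27 kJ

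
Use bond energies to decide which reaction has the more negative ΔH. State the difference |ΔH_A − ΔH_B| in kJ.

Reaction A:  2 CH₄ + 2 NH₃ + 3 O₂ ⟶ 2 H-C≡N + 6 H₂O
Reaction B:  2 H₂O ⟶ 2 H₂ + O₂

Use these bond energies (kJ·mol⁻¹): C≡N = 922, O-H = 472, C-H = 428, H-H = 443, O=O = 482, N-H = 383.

Reaction A, by 1716 kJ

Reaction A:
  Bonds broken (reactants):
    C-H: 8 × 428 = 3424
    N-H: 6 × 383 = 2298
    O=O: 3 × 482 = 1446
    Σ(broken) = 7168 kJ
  Bonds formed (products):
    C≡N: 2 × 922 = 1844
    C-H: 2 × 428 = 856
    O-H: 12 × 472 = 5664
    Σ(formed) = 8364 kJ
  ΔH_A = 7168 − 8364 = −1196 kJ
Reaction B:
  Bonds broken (reactants):
    O-H: 4 × 472 = 1888
    Σ(broken) = 1888 kJ
  Bonds formed (products):
    H-H: 2 × 443 = 886
    O=O: 1 × 482 = 482
    Σ(formed) = 1368 kJ
  ΔH_B = 1888 − 1368 = +520 kJ
ΔH_A − ΔH_B = −1716 kJ, so reaction A has the more negative ΔH; |ΔH_A − ΔH_B| = 1716 kJ.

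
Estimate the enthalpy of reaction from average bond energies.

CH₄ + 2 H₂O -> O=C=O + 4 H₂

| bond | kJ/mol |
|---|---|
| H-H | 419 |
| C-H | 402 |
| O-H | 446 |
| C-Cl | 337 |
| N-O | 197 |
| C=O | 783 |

ΔH ≈ +150 kJ

Bonds broken (reactants):
  C-H: 4 × 402 = 1608
  O-H: 4 × 446 = 1784
  Σ(broken) = 3392 kJ
Bonds formed (products):
  C=O: 2 × 783 = 1566
  H-H: 4 × 419 = 1676
  Σ(formed) = 3242 kJ
ΔH = Σ(broken) − Σ(formed) = 3392 − 3242 = +150 kJ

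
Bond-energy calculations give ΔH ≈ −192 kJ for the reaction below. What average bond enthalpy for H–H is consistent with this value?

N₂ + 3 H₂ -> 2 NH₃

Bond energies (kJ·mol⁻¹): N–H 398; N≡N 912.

Let D be the H–H bond energy.
Σ(broken) = 3×D + 1×912 = 912 + 3D
Σ(formed) = 6×398 = 2388
ΔH = Σ(broken) − Σ(formed) = (912 + 3D) − (2388) = −1476 + 3D
Setting this equal to −192 kJ gives 3D = 1284, so D = 428 kJ/mol.

D(H–H) ≈ 428 kJ/mol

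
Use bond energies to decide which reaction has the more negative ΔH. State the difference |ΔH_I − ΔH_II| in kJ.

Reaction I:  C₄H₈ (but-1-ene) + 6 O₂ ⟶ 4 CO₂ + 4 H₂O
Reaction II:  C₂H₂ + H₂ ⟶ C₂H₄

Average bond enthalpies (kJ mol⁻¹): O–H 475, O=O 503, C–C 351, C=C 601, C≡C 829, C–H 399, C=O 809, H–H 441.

Reaction I, by 2630 kJ

Reaction I:
  Bonds broken (reactants):
    C–C: 2 × 351 = 702
    C–H: 8 × 399 = 3192
    C=C: 1 × 601 = 601
    O=O: 6 × 503 = 3018
    Σ(broken) = 7513 kJ
  Bonds formed (products):
    C=O: 8 × 809 = 6472
    O–H: 8 × 475 = 3800
    Σ(formed) = 10272 kJ
  ΔH_I = 7513 − 10272 = −2759 kJ
Reaction II:
  Bonds broken (reactants):
    C≡C: 1 × 829 = 829
    C–H: 2 × 399 = 798
    H–H: 1 × 441 = 441
    Σ(broken) = 2068 kJ
  Bonds formed (products):
    C–H: 4 × 399 = 1596
    C=C: 1 × 601 = 601
    Σ(formed) = 2197 kJ
  ΔH_II = 2068 − 2197 = −129 kJ
ΔH_I − ΔH_II = −2630 kJ, so reaction I has the more negative ΔH; |ΔH_I − ΔH_II| = 2630 kJ.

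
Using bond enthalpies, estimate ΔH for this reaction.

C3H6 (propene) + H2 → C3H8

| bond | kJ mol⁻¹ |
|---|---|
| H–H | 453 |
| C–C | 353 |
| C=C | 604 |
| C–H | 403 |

Bonds broken (reactants):
  C–C: 1 × 353 = 353
  C–H: 6 × 403 = 2418
  C=C: 1 × 604 = 604
  H–H: 1 × 453 = 453
  Σ(broken) = 3828 kJ
Bonds formed (products):
  C–C: 2 × 353 = 706
  C–H: 8 × 403 = 3224
  Σ(formed) = 3930 kJ
ΔH = Σ(broken) − Σ(formed) = 3828 − 3930 = −102 kJ

ΔH ≈ −102 kJ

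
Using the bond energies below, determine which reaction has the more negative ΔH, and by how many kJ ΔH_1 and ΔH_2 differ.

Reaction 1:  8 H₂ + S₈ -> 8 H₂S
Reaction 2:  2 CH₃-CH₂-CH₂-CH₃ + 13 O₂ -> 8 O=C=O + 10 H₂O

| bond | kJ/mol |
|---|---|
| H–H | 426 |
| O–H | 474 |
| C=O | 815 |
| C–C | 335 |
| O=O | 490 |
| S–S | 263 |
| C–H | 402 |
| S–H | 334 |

Reaction 2, by 6268 kJ

Reaction 1:
  Bonds broken (reactants):
    H–H: 8 × 426 = 3408
    S–S: 8 × 263 = 2104
    Σ(broken) = 5512 kJ
  Bonds formed (products):
    S–H: 16 × 334 = 5344
    Σ(formed) = 5344 kJ
  ΔH_1 = 5512 − 5344 = +168 kJ
Reaction 2:
  Bonds broken (reactants):
    C–C: 6 × 335 = 2010
    C–H: 20 × 402 = 8040
    O=O: 13 × 490 = 6370
    Σ(broken) = 16420 kJ
  Bonds formed (products):
    C=O: 16 × 815 = 13040
    O–H: 20 × 474 = 9480
    Σ(formed) = 22520 kJ
  ΔH_2 = 16420 − 22520 = −6100 kJ
ΔH_1 − ΔH_2 = +6268 kJ, so reaction 2 has the more negative ΔH; |ΔH_1 − ΔH_2| = 6268 kJ.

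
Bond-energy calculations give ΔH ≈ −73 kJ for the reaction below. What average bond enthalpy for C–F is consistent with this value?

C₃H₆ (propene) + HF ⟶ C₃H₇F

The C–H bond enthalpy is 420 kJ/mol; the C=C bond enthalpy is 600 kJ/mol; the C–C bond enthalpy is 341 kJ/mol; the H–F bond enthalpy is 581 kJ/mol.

D(C–F) ≈ 493 kJ/mol

Let D be the C–F bond energy.
Σ(broken) = 1×341 + 6×420 + 1×600 + 1×581 = 4042
Σ(formed) = 2×341 + 1×D + 7×420 = 3622 + D
ΔH = Σ(broken) − Σ(formed) = (4042) − (3622 + D) = +420 − D
Setting this equal to −73 kJ gives D = 493 kJ/mol.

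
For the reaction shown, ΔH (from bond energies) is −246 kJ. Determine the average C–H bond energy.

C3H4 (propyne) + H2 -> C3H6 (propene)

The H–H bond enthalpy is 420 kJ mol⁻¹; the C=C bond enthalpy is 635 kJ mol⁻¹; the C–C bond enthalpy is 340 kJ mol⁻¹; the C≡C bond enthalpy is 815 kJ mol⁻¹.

D(C–H) ≈ 423 kJ/mol

Let D be the C–H bond energy.
Σ(broken) = 1×815 + 1×340 + 4×D + 1×420 = 1575 + 4D
Σ(formed) = 1×340 + 6×D + 1×635 = 975 + 6D
ΔH = Σ(broken) − Σ(formed) = (1575 + 4D) − (975 + 6D) = +600 − 2D
Setting this equal to −246 kJ gives 2D = 846, so D = 423 kJ/mol.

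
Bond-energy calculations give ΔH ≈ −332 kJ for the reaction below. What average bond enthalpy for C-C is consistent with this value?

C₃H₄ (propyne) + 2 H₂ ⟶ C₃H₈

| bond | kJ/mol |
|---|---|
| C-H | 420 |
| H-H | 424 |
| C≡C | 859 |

D(C-C) ≈ 359 kJ/mol

Let D be the C-C bond energy.
Σ(broken) = 1×859 + 1×D + 4×420 + 2×424 = 3387 + D
Σ(formed) = 2×D + 8×420 = 3360 + 2D
ΔH = Σ(broken) − Σ(formed) = (3387 + D) − (3360 + 2D) = +27 − D
Setting this equal to −332 kJ gives D = 359 kJ/mol.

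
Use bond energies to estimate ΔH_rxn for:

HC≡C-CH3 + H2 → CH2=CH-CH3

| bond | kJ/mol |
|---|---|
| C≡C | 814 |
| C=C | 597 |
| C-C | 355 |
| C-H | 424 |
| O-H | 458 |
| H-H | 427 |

Bonds broken (reactants):
  C≡C: 1 × 814 = 814
  C-C: 1 × 355 = 355
  C-H: 4 × 424 = 1696
  H-H: 1 × 427 = 427
  Σ(broken) = 3292 kJ
Bonds formed (products):
  C-C: 1 × 355 = 355
  C-H: 6 × 424 = 2544
  C=C: 1 × 597 = 597
  Σ(formed) = 3496 kJ
ΔH = Σ(broken) − Σ(formed) = 3292 − 3496 = −204 kJ

ΔH ≈ −204 kJ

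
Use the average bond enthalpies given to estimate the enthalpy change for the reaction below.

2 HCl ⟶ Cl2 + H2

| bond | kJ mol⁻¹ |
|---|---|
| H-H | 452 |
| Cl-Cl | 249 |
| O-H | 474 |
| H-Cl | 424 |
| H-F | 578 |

ΔH ≈ +147 kJ

Bonds broken (reactants):
  H-Cl: 2 × 424 = 848
  Σ(broken) = 848 kJ
Bonds formed (products):
  Cl-Cl: 1 × 249 = 249
  H-H: 1 × 452 = 452
  Σ(formed) = 701 kJ
ΔH = Σ(broken) − Σ(formed) = 848 − 701 = +147 kJ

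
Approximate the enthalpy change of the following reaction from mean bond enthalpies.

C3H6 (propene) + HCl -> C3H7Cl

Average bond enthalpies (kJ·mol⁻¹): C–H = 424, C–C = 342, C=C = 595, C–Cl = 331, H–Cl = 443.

ΔH ≈ −59 kJ

Bonds broken (reactants):
  C–C: 1 × 342 = 342
  C–H: 6 × 424 = 2544
  C=C: 1 × 595 = 595
  H–Cl: 1 × 443 = 443
  Σ(broken) = 3924 kJ
Bonds formed (products):
  C–C: 2 × 342 = 684
  C–Cl: 1 × 331 = 331
  C–H: 7 × 424 = 2968
  Σ(formed) = 3983 kJ
ΔH = Σ(broken) − Σ(formed) = 3924 − 3983 = −59 kJ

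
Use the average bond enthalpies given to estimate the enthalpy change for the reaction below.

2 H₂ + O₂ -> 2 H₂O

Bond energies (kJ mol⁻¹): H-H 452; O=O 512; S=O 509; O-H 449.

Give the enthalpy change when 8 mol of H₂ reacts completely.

ΔH = −1520 kJ

Bonds broken (reactants):
  H-H: 2 × 452 = 904
  O=O: 1 × 512 = 512
  Σ(broken) = 1416 kJ
Bonds formed (products):
  O-H: 4 × 449 = 1796
  Σ(formed) = 1796 kJ
ΔH = Σ(broken) − Σ(formed) = 1416 − 1796 = −380 kJ
For 4× the reaction as written: 4 × (−380) = −1520 kJ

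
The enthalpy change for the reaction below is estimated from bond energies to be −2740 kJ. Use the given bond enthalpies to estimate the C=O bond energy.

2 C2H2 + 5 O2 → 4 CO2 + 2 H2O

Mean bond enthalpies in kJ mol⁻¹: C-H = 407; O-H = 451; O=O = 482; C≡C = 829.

Let D be the C=O bond energy.
Σ(broken) = 2×829 + 4×407 + 5×482 = 5696
Σ(formed) = 8×D + 4×451 = 1804 + 8D
ΔH = Σ(broken) − Σ(formed) = (5696) − (1804 + 8D) = +3892 − 8D
Setting this equal to −2740 kJ gives 8D = 6632, so D = 829 kJ/mol.

D(C=O) ≈ 829 kJ/mol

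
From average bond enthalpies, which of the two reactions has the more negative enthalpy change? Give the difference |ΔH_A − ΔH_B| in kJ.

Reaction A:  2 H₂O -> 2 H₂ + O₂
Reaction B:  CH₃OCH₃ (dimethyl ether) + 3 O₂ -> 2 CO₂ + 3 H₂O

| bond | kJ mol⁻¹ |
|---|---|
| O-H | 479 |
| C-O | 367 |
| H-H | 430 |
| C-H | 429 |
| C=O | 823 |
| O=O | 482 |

Reaction B, by 1986 kJ

Reaction A:
  Bonds broken (reactants):
    O-H: 4 × 479 = 1916
    Σ(broken) = 1916 kJ
  Bonds formed (products):
    H-H: 2 × 430 = 860
    O=O: 1 × 482 = 482
    Σ(formed) = 1342 kJ
  ΔH_A = 1916 − 1342 = +574 kJ
Reaction B:
  Bonds broken (reactants):
    C-H: 6 × 429 = 2574
    C-O: 2 × 367 = 734
    O=O: 3 × 482 = 1446
    Σ(broken) = 4754 kJ
  Bonds formed (products):
    C=O: 4 × 823 = 3292
    O-H: 6 × 479 = 2874
    Σ(formed) = 6166 kJ
  ΔH_B = 4754 − 6166 = −1412 kJ
ΔH_A − ΔH_B = +1986 kJ, so reaction B has the more negative ΔH; |ΔH_A − ΔH_B| = 1986 kJ.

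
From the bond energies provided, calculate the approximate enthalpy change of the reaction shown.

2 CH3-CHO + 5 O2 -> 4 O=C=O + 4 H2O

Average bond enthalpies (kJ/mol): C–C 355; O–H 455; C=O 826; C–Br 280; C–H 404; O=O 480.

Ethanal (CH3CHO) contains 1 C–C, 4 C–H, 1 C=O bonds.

ΔH ≈ −2254 kJ

Bonds broken (reactants):
  C–C: 2 × 355 = 710
  C–H: 8 × 404 = 3232
  C=O: 2 × 826 = 1652
  O=O: 5 × 480 = 2400
  Σ(broken) = 7994 kJ
Bonds formed (products):
  C=O: 8 × 826 = 6608
  O–H: 8 × 455 = 3640
  Σ(formed) = 10248 kJ
ΔH = Σ(broken) − Σ(formed) = 7994 − 10248 = −2254 kJ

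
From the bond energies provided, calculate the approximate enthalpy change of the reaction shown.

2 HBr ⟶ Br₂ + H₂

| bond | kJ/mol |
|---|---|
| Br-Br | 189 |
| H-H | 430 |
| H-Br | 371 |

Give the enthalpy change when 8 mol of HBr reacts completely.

ΔH = +492 kJ

Bonds broken (reactants):
  H-Br: 2 × 371 = 742
  Σ(broken) = 742 kJ
Bonds formed (products):
  Br-Br: 1 × 189 = 189
  H-H: 1 × 430 = 430
  Σ(formed) = 619 kJ
ΔH = Σ(broken) − Σ(formed) = 742 − 619 = +123 kJ
For 4× the reaction as written: 4 × (+123) = +492 kJ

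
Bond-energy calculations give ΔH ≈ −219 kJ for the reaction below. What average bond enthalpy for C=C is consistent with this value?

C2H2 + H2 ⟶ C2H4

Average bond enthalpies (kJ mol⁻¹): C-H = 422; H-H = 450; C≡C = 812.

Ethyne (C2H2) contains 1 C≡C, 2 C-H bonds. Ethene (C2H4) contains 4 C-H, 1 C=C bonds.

Let D be the C=C bond energy.
Σ(broken) = 1×812 + 2×422 + 1×450 = 2106
Σ(formed) = 4×422 + 1×D = 1688 + D
ΔH = Σ(broken) − Σ(formed) = (2106) − (1688 + D) = +418 − D
Setting this equal to −219 kJ gives D = 637 kJ/mol.

D(C=C) ≈ 637 kJ/mol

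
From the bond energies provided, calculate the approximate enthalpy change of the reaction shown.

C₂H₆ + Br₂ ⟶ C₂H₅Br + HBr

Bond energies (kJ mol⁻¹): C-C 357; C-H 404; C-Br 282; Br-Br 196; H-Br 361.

Bonds broken (reactants):
  Br-Br: 1 × 196 = 196
  C-C: 1 × 357 = 357
  C-H: 6 × 404 = 2424
  Σ(broken) = 2977 kJ
Bonds formed (products):
  C-Br: 1 × 282 = 282
  C-C: 1 × 357 = 357
  C-H: 5 × 404 = 2020
  H-Br: 1 × 361 = 361
  Σ(formed) = 3020 kJ
ΔH = Σ(broken) − Σ(formed) = 2977 − 3020 = −43 kJ

ΔH ≈ −43 kJ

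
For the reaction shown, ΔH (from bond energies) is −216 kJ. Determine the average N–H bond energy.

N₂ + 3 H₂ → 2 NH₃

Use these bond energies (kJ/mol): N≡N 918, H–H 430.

Let D be the N–H bond energy.
Σ(broken) = 3×430 + 1×918 = 2208
Σ(formed) = 6×D = 6D
ΔH = Σ(broken) − Σ(formed) = (2208) − (6D) = +2208 − 6D
Setting this equal to −216 kJ gives 6D = 2424, so D = 404 kJ/mol.

D(N–H) ≈ 404 kJ/mol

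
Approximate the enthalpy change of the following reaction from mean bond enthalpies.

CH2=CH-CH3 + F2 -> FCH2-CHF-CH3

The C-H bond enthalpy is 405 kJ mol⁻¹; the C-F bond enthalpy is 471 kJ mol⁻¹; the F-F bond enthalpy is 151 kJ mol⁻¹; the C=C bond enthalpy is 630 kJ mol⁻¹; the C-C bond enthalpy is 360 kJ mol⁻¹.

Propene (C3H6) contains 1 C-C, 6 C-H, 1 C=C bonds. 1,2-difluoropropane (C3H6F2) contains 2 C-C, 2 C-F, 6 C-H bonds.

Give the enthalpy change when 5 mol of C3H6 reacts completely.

Bonds broken (reactants):
  C-C: 1 × 360 = 360
  C-H: 6 × 405 = 2430
  C=C: 1 × 630 = 630
  F-F: 1 × 151 = 151
  Σ(broken) = 3571 kJ
Bonds formed (products):
  C-C: 2 × 360 = 720
  C-F: 2 × 471 = 942
  C-H: 6 × 405 = 2430
  Σ(formed) = 4092 kJ
ΔH = Σ(broken) − Σ(formed) = 3571 − 4092 = −521 kJ
For 5× the reaction as written: 5 × (−521) = −2605 kJ

ΔH = −2605 kJ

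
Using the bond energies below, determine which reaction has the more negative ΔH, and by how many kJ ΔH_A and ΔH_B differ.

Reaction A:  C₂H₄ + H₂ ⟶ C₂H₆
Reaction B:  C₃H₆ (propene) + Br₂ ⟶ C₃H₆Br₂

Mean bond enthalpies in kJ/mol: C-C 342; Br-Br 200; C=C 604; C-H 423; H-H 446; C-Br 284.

Reaction A, by 32 kJ

Reaction A:
  Bonds broken (reactants):
    C-H: 4 × 423 = 1692
    C=C: 1 × 604 = 604
    H-H: 1 × 446 = 446
    Σ(broken) = 2742 kJ
  Bonds formed (products):
    C-C: 1 × 342 = 342
    C-H: 6 × 423 = 2538
    Σ(formed) = 2880 kJ
  ΔH_A = 2742 − 2880 = −138 kJ
Reaction B:
  Bonds broken (reactants):
    Br-Br: 1 × 200 = 200
    C-C: 1 × 342 = 342
    C-H: 6 × 423 = 2538
    C=C: 1 × 604 = 604
    Σ(broken) = 3684 kJ
  Bonds formed (products):
    C-Br: 2 × 284 = 568
    C-C: 2 × 342 = 684
    C-H: 6 × 423 = 2538
    Σ(formed) = 3790 kJ
  ΔH_B = 3684 − 3790 = −106 kJ
ΔH_A − ΔH_B = −32 kJ, so reaction A has the more negative ΔH; |ΔH_A − ΔH_B| = 32 kJ.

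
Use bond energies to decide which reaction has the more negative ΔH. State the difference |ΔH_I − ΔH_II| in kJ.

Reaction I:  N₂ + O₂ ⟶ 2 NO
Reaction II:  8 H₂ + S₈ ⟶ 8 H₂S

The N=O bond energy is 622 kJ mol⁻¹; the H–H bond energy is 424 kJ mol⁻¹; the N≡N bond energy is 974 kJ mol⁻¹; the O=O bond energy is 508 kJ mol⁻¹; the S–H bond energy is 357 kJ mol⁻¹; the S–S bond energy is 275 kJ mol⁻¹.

Reaction I:
  Bonds broken (reactants):
    N≡N: 1 × 974 = 974
    O=O: 1 × 508 = 508
    Σ(broken) = 1482 kJ
  Bonds formed (products):
    N=O: 2 × 622 = 1244
    Σ(formed) = 1244 kJ
  ΔH_I = 1482 − 1244 = +238 kJ
Reaction II:
  Bonds broken (reactants):
    H–H: 8 × 424 = 3392
    S–S: 8 × 275 = 2200
    Σ(broken) = 5592 kJ
  Bonds formed (products):
    S–H: 16 × 357 = 5712
    Σ(formed) = 5712 kJ
  ΔH_II = 5592 − 5712 = −120 kJ
ΔH_I − ΔH_II = +358 kJ, so reaction II has the more negative ΔH; |ΔH_I − ΔH_II| = 358 kJ.

Reaction II, by 358 kJ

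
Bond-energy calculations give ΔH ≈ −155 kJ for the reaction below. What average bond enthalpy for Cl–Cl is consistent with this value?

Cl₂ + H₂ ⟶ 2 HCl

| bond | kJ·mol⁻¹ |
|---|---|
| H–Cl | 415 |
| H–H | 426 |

D(Cl–Cl) ≈ 249 kJ/mol

Let D be the Cl–Cl bond energy.
Σ(broken) = 1×D + 1×426 = 426 + D
Σ(formed) = 2×415 = 830
ΔH = Σ(broken) − Σ(formed) = (426 + D) − (830) = −404 + D
Setting this equal to −155 kJ gives D = 249 kJ/mol.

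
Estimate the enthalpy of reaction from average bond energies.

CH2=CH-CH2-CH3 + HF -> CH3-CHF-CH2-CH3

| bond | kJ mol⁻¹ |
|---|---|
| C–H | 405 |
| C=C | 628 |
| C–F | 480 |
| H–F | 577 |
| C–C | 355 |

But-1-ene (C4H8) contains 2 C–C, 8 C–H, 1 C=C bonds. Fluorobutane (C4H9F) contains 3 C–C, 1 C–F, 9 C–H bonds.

ΔH ≈ −35 kJ

Bonds broken (reactants):
  C–C: 2 × 355 = 710
  C–H: 8 × 405 = 3240
  C=C: 1 × 628 = 628
  H–F: 1 × 577 = 577
  Σ(broken) = 5155 kJ
Bonds formed (products):
  C–C: 3 × 355 = 1065
  C–F: 1 × 480 = 480
  C–H: 9 × 405 = 3645
  Σ(formed) = 5190 kJ
ΔH = Σ(broken) − Σ(formed) = 5155 − 5190 = −35 kJ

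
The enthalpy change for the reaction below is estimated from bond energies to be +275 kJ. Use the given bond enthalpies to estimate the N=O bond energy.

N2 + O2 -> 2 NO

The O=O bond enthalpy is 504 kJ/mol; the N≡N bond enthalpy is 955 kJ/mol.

D(N=O) ≈ 592 kJ/mol

Let D be the N=O bond energy.
Σ(broken) = 1×955 + 1×504 = 1459
Σ(formed) = 2×D = 2D
ΔH = Σ(broken) − Σ(formed) = (1459) − (2D) = +1459 − 2D
Setting this equal to +275 kJ gives 2D = 1184, so D = 592 kJ/mol.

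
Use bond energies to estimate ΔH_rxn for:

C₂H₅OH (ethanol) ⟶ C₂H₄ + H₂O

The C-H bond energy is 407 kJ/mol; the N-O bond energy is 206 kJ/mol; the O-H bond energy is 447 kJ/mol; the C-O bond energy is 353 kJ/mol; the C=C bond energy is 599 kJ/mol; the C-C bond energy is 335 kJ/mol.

Bonds broken (reactants):
  C-C: 1 × 335 = 335
  C-H: 5 × 407 = 2035
  C-O: 1 × 353 = 353
  O-H: 1 × 447 = 447
  Σ(broken) = 3170 kJ
Bonds formed (products):
  C-H: 4 × 407 = 1628
  C=C: 1 × 599 = 599
  O-H: 2 × 447 = 894
  Σ(formed) = 3121 kJ
ΔH = Σ(broken) − Σ(formed) = 3170 − 3121 = +49 kJ

ΔH ≈ +49 kJ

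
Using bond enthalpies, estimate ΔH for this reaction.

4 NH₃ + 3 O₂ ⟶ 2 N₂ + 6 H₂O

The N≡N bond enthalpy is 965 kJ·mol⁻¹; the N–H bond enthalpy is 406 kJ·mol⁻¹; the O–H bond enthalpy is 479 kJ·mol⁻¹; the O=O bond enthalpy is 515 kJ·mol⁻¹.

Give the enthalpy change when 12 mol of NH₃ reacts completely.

Bonds broken (reactants):
  N–H: 12 × 406 = 4872
  O=O: 3 × 515 = 1545
  Σ(broken) = 6417 kJ
Bonds formed (products):
  N≡N: 2 × 965 = 1930
  O–H: 12 × 479 = 5748
  Σ(formed) = 7678 kJ
ΔH = Σ(broken) − Σ(formed) = 6417 − 7678 = −1261 kJ
For 3× the reaction as written: 3 × (−1261) = −3783 kJ

ΔH = −3783 kJ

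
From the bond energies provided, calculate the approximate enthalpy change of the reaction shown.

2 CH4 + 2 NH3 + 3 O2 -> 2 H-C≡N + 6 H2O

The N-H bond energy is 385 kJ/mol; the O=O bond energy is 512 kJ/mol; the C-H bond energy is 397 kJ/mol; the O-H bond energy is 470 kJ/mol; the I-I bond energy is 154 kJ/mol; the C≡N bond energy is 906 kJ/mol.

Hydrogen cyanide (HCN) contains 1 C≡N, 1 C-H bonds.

Bonds broken (reactants):
  C-H: 8 × 397 = 3176
  N-H: 6 × 385 = 2310
  O=O: 3 × 512 = 1536
  Σ(broken) = 7022 kJ
Bonds formed (products):
  C≡N: 2 × 906 = 1812
  C-H: 2 × 397 = 794
  O-H: 12 × 470 = 5640
  Σ(formed) = 8246 kJ
ΔH = Σ(broken) − Σ(formed) = 7022 − 8246 = −1224 kJ

ΔH ≈ −1224 kJ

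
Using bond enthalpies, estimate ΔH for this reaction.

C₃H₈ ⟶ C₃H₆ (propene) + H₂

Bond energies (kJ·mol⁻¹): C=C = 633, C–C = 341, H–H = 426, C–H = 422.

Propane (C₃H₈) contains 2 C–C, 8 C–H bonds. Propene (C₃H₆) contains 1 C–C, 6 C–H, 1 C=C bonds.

Bonds broken (reactants):
  C–C: 2 × 341 = 682
  C–H: 8 × 422 = 3376
  Σ(broken) = 4058 kJ
Bonds formed (products):
  C–C: 1 × 341 = 341
  C–H: 6 × 422 = 2532
  C=C: 1 × 633 = 633
  H–H: 1 × 426 = 426
  Σ(formed) = 3932 kJ
ΔH = Σ(broken) − Σ(formed) = 4058 − 3932 = +126 kJ

ΔH ≈ +126 kJ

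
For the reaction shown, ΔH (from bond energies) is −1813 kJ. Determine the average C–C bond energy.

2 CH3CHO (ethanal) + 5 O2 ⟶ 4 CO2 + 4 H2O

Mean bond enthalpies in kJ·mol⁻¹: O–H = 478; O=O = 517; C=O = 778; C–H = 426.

D(C–C) ≈ 343 kJ/mol

Let D be the C–C bond energy.
Σ(broken) = 2×D + 8×426 + 2×778 + 5×517 = 7549 + 2D
Σ(formed) = 8×778 + 8×478 = 10048
ΔH = Σ(broken) − Σ(formed) = (7549 + 2D) − (10048) = −2499 + 2D
Setting this equal to −1813 kJ gives 2D = 686, so D = 343 kJ/mol.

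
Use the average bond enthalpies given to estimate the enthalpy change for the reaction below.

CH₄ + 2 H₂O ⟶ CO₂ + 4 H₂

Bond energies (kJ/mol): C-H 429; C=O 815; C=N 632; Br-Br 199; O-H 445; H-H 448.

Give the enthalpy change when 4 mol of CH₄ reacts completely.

Bonds broken (reactants):
  C-H: 4 × 429 = 1716
  O-H: 4 × 445 = 1780
  Σ(broken) = 3496 kJ
Bonds formed (products):
  C=O: 2 × 815 = 1630
  H-H: 4 × 448 = 1792
  Σ(formed) = 3422 kJ
ΔH = Σ(broken) − Σ(formed) = 3496 − 3422 = +74 kJ
For 4× the reaction as written: 4 × (+74) = +296 kJ

ΔH = +296 kJ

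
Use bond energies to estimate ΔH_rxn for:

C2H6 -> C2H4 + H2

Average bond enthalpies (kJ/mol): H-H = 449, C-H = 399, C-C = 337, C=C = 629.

ΔH ≈ +57 kJ

Bonds broken (reactants):
  C-C: 1 × 337 = 337
  C-H: 6 × 399 = 2394
  Σ(broken) = 2731 kJ
Bonds formed (products):
  C-H: 4 × 399 = 1596
  C=C: 1 × 629 = 629
  H-H: 1 × 449 = 449
  Σ(formed) = 2674 kJ
ΔH = Σ(broken) − Σ(formed) = 2731 − 2674 = +57 kJ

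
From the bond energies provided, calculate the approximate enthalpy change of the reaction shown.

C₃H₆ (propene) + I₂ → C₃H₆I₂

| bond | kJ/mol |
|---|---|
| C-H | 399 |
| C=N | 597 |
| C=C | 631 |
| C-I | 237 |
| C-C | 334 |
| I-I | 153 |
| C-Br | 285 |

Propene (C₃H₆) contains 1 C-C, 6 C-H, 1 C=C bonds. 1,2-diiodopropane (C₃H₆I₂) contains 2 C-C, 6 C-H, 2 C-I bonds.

Bonds broken (reactants):
  C-C: 1 × 334 = 334
  C-H: 6 × 399 = 2394
  C=C: 1 × 631 = 631
  I-I: 1 × 153 = 153
  Σ(broken) = 3512 kJ
Bonds formed (products):
  C-C: 2 × 334 = 668
  C-H: 6 × 399 = 2394
  C-I: 2 × 237 = 474
  Σ(formed) = 3536 kJ
ΔH = Σ(broken) − Σ(formed) = 3512 − 3536 = −24 kJ

ΔH ≈ −24 kJ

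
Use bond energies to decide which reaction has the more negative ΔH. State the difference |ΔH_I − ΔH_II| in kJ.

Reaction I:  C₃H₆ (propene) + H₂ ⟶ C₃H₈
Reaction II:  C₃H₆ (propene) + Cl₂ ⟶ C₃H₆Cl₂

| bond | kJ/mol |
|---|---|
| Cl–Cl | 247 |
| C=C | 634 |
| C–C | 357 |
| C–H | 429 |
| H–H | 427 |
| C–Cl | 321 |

Reaction I:
  Bonds broken (reactants):
    C–C: 1 × 357 = 357
    C–H: 6 × 429 = 2574
    C=C: 1 × 634 = 634
    H–H: 1 × 427 = 427
    Σ(broken) = 3992 kJ
  Bonds formed (products):
    C–C: 2 × 357 = 714
    C–H: 8 × 429 = 3432
    Σ(formed) = 4146 kJ
  ΔH_I = 3992 − 4146 = −154 kJ
Reaction II:
  Bonds broken (reactants):
    C–C: 1 × 357 = 357
    C–H: 6 × 429 = 2574
    C=C: 1 × 634 = 634
    Cl–Cl: 1 × 247 = 247
    Σ(broken) = 3812 kJ
  Bonds formed (products):
    C–C: 2 × 357 = 714
    C–Cl: 2 × 321 = 642
    C–H: 6 × 429 = 2574
    Σ(formed) = 3930 kJ
  ΔH_II = 3812 − 3930 = −118 kJ
ΔH_I − ΔH_II = −36 kJ, so reaction I has the more negative ΔH; |ΔH_I − ΔH_II| = 36 kJ.

Reaction I, by 36 kJ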